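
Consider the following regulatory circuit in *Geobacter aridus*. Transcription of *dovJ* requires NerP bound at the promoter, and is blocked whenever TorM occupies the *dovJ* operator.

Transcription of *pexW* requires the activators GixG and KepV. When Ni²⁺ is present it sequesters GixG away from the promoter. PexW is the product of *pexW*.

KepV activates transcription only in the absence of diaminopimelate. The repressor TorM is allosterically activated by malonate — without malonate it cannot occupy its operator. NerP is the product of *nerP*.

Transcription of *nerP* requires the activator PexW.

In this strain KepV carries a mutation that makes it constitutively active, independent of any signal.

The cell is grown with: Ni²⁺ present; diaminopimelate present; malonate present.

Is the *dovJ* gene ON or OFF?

OFF

Ni²⁺ is present, so GixG is inactive.
KepV is constitutively active in this strain.
Required activator GixG is absent, so *pexW* is not transcribed.
So PexW is not produced.
Required activator PexW is absent, so *nerP* is not transcribed.
So NerP is not produced.
Malonate is present, so TorM is active.
With repressor TorM bound, *dovJ* is not transcribed.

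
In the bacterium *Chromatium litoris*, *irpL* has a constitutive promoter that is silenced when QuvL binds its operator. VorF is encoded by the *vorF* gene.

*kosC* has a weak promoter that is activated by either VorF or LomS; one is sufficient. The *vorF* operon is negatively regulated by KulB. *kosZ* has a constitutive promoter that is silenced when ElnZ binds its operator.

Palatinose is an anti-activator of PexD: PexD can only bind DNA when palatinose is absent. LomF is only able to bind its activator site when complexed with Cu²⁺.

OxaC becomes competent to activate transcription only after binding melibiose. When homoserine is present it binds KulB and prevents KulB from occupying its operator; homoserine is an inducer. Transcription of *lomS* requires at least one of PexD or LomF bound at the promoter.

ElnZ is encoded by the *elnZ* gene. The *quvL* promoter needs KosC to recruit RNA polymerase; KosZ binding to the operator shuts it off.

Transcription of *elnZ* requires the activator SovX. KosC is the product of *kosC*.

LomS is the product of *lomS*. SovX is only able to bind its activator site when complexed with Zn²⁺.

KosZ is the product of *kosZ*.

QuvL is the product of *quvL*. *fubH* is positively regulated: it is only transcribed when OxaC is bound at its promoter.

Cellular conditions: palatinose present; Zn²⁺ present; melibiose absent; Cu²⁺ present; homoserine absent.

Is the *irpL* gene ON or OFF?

Homoserine is absent, so KulB is active.
With repressor KulB bound, *vorF* is not transcribed.
So VorF is not produced.
Palatinose is present, so PexD is inactive.
Cu²⁺ is present, so LomF is active.
Activator LomF is present, so *lomS* is transcribed.
So LomS is produced and active.
Activator LomS is present, so *kosC* is transcribed.
So KosC is produced and active.
Zn²⁺ is present, so SovX is active.
No repressor is bound and SovX is active, so *elnZ* is transcribed.
So ElnZ is produced and active.
With repressor ElnZ bound, *kosZ* is not transcribed.
So KosZ is not produced.
No repressor is bound and KosC is active, so *quvL* is transcribed.
So QuvL is produced and active.
With repressor QuvL bound, *irpL* is not transcribed.

OFF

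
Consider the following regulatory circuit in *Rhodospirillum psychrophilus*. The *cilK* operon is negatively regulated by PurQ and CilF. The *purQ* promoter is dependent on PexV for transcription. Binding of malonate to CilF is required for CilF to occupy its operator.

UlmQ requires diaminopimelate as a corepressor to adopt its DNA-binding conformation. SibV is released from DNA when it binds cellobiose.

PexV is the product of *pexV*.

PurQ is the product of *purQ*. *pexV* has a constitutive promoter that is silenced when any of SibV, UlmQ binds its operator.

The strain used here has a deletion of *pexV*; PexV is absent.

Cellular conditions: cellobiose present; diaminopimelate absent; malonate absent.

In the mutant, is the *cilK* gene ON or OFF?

PexV is non-functional in this strain, so it has no effect.
Required activator PexV is absent, so *purQ* is not transcribed.
So PurQ is not produced.
Malonate is absent, so CilF is inactive.
With no repressor bound, *cilK* is transcribed.

ON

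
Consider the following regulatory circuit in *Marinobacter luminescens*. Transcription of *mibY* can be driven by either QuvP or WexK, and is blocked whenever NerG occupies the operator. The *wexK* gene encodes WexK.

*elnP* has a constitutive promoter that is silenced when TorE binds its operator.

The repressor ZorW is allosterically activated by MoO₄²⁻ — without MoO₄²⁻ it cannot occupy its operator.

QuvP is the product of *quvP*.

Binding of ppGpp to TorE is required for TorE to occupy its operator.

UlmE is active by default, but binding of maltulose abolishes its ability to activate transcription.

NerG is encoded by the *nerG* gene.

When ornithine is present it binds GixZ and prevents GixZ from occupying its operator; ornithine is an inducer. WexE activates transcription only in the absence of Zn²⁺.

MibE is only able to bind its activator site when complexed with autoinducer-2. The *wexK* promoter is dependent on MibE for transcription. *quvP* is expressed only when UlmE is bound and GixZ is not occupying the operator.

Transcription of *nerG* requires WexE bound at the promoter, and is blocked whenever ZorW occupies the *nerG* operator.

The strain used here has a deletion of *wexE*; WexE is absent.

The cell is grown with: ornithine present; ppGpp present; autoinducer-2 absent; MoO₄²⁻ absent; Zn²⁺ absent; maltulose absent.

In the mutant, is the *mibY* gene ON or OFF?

ON

Maltulose is absent, so UlmE is active.
Ornithine is present, so GixZ is inactive.
No repressor is bound and UlmE is active, so *quvP* is transcribed.
So QuvP is produced and active.
Autoinducer-2 is absent, so MibE is inactive.
Required activator MibE is absent, so *wexK* is not transcribed.
So WexK is not produced.
MoO₄²⁻ is absent, so ZorW is inactive.
WexE is non-functional in this strain, so it has no effect.
Required activator WexE is absent, so *nerG* is not transcribed.
So NerG is not produced.
Activator QuvP is present, so *mibY* is transcribed.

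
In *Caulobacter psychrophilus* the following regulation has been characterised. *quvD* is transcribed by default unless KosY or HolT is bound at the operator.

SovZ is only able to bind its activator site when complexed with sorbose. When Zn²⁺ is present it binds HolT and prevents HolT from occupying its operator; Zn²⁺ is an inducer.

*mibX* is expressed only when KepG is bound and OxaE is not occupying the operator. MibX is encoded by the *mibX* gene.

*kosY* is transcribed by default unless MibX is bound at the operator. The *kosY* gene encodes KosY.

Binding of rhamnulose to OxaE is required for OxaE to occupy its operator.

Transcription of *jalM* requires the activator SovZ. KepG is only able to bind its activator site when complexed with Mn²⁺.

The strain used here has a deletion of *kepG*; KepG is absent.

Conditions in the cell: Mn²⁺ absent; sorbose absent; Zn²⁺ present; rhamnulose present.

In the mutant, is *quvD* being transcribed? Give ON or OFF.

OFF

Rhamnulose is present, so OxaE is active.
KepG is non-functional in this strain, so it has no effect.
With repressor OxaE bound, *mibX* is not transcribed.
So MibX is not produced.
With no repressor bound, *kosY* is transcribed.
So KosY is produced and active.
Zn²⁺ is present, so HolT is inactive.
With repressor KosY bound, *quvD* is not transcribed.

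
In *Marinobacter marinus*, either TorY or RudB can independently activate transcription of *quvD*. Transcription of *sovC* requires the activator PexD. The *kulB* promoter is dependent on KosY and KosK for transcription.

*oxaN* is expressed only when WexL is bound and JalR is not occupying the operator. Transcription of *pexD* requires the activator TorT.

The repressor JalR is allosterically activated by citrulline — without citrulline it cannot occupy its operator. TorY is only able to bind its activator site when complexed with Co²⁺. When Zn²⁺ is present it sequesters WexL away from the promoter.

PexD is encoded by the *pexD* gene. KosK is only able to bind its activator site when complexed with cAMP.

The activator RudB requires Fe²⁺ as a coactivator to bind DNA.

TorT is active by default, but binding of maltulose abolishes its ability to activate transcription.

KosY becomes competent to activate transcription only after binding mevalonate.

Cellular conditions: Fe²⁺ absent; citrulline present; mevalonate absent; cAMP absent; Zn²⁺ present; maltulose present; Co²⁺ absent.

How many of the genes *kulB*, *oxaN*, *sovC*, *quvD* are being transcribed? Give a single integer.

0

Mevalonate is absent, so KosY is inactive.
cAMP is absent, so KosK is inactive.
Required activator KosY is absent, so *kulB* is not transcribed.
→ *kulB* is OFF.
Citrulline is present, so JalR is active.
Zn²⁺ is present, so WexL is inactive.
With repressor JalR bound, *oxaN* is not transcribed.
→ *oxaN* is OFF.
Maltulose is present, so TorT is inactive.
Required activator TorT is absent, so *pexD* is not transcribed.
So PexD is not produced.
Required activator PexD is absent, so *sovC* is not transcribed.
→ *sovC* is OFF.
Co²⁺ is absent, so TorY is inactive.
Fe²⁺ is absent, so RudB is inactive.
No activator is available at the *quvD* promoter, so *quvD* is not transcribed.
→ *quvD* is OFF.
0 of the 4 genes are transcribed.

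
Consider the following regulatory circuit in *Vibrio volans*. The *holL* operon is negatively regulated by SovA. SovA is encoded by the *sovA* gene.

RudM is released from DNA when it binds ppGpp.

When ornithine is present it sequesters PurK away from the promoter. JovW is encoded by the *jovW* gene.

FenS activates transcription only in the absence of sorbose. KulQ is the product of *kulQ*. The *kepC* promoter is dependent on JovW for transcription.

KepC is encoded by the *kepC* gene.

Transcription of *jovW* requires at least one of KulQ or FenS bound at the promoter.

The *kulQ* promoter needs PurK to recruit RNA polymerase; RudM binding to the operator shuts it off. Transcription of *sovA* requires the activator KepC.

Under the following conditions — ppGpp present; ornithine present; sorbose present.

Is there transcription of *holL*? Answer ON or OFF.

ppGpp is present, so RudM is inactive.
Ornithine is present, so PurK is inactive.
Required activator PurK is absent, so *kulQ* is not transcribed.
So KulQ is not produced.
Sorbose is present, so FenS is inactive.
No activator is available at the *jovW* promoter, so *jovW* is not transcribed.
So JovW is not produced.
Required activator JovW is absent, so *kepC* is not transcribed.
So KepC is not produced.
Required activator KepC is absent, so *sovA* is not transcribed.
So SovA is not produced.
With no repressor bound, *holL* is transcribed.

ON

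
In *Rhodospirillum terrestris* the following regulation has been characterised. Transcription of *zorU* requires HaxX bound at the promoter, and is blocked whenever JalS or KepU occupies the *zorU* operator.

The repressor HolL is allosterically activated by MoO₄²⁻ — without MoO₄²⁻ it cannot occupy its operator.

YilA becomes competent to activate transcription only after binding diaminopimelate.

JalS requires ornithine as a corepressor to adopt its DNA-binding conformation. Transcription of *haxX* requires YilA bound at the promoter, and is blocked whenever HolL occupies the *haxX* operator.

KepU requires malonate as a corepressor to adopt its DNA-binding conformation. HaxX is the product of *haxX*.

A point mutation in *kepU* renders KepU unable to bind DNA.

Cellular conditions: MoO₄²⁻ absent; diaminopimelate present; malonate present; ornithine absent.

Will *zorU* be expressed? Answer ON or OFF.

ON

Ornithine is absent, so JalS is inactive.
MoO₄²⁻ is absent, so HolL is inactive.
Diaminopimelate is present, so YilA is active.
No repressor is bound and YilA is active, so *haxX* is transcribed.
So HaxX is produced and active.
KepU is non-functional in this strain, so it has no effect.
No repressor is bound and HaxX is active, so *zorU* is transcribed.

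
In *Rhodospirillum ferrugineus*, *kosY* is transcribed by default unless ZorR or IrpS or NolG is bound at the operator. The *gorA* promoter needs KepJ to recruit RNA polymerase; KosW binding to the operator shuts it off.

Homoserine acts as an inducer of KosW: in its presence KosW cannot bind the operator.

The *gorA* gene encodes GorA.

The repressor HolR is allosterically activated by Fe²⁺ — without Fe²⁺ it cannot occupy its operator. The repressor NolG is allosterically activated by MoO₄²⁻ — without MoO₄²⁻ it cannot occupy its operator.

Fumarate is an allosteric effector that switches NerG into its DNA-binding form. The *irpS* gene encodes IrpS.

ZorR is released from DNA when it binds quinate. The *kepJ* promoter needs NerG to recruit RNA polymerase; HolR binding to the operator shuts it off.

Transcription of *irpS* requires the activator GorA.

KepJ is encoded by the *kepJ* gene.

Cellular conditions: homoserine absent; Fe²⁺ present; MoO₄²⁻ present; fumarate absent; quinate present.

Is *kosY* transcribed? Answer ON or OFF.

OFF

Quinate is present, so ZorR is inactive.
Homoserine is absent, so KosW is active.
Fe²⁺ is present, so HolR is active.
Fumarate is absent, so NerG is inactive.
With repressor HolR bound, *kepJ* is not transcribed.
So KepJ is not produced.
With repressor KosW bound, *gorA* is not transcribed.
So GorA is not produced.
Required activator GorA is absent, so *irpS* is not transcribed.
So IrpS is not produced.
MoO₄²⁻ is present, so NolG is active.
With repressor NolG bound, *kosY* is not transcribed.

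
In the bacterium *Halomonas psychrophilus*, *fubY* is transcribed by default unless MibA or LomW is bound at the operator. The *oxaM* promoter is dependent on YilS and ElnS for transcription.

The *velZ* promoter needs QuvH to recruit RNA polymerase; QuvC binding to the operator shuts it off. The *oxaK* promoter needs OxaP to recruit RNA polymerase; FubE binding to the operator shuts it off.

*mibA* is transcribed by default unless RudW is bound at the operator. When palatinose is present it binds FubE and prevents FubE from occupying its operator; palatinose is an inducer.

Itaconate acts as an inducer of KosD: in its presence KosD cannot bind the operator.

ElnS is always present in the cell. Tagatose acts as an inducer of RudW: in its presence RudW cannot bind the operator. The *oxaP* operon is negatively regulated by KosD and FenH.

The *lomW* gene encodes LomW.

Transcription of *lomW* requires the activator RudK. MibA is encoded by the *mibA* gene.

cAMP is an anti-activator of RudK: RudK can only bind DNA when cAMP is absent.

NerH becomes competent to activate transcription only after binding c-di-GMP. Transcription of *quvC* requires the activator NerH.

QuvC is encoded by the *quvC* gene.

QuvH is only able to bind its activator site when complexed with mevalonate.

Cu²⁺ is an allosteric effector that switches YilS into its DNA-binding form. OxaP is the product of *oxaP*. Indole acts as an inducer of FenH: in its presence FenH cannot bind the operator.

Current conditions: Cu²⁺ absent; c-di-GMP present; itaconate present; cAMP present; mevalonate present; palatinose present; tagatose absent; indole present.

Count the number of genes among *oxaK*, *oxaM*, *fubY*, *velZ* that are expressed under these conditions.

2

Itaconate is present, so KosD is inactive.
Indole is present, so FenH is inactive.
With no repressor bound, *oxaP* is transcribed.
So OxaP is produced and active.
Palatinose is present, so FubE is inactive.
No repressor is bound and OxaP is active, so *oxaK* is transcribed.
→ *oxaK* is ON.
Cu²⁺ is absent, so YilS is inactive.
ElnS is produced constitutively and is active.
Required activator YilS is absent, so *oxaM* is not transcribed.
→ *oxaM* is OFF.
Tagatose is absent, so RudW is active.
With repressor RudW bound, *mibA* is not transcribed.
So MibA is not produced.
cAMP is present, so RudK is inactive.
Required activator RudK is absent, so *lomW* is not transcribed.
So LomW is not produced.
With no repressor bound, *fubY* is transcribed.
→ *fubY* is ON.
Mevalonate is present, so QuvH is active.
c-di-GMP is present, so NerH is active.
No repressor is bound and NerH is active, so *quvC* is transcribed.
So QuvC is produced and active.
With repressor QuvC bound, *velZ* is not transcribed.
→ *velZ* is OFF.
2 of the 4 genes are transcribed.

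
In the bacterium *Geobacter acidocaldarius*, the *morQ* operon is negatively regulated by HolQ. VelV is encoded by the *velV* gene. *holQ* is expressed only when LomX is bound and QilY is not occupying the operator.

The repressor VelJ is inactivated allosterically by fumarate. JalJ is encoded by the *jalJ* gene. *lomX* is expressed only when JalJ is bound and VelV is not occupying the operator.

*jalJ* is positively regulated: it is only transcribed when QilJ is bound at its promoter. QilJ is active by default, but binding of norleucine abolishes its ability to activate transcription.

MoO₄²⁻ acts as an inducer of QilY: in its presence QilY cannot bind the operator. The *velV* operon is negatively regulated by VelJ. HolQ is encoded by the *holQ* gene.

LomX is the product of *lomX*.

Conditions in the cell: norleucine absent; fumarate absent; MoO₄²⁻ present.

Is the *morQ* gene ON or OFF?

Norleucine is absent, so QilJ is active.
No repressor is bound and QilJ is active, so *jalJ* is transcribed.
So JalJ is produced and active.
Fumarate is absent, so VelJ is active.
With repressor VelJ bound, *velV* is not transcribed.
So VelV is not produced.
No repressor is bound and JalJ is active, so *lomX* is transcribed.
So LomX is produced and active.
MoO₄²⁻ is present, so QilY is inactive.
No repressor is bound and LomX is active, so *holQ* is transcribed.
So HolQ is produced and active.
With repressor HolQ bound, *morQ* is not transcribed.

OFF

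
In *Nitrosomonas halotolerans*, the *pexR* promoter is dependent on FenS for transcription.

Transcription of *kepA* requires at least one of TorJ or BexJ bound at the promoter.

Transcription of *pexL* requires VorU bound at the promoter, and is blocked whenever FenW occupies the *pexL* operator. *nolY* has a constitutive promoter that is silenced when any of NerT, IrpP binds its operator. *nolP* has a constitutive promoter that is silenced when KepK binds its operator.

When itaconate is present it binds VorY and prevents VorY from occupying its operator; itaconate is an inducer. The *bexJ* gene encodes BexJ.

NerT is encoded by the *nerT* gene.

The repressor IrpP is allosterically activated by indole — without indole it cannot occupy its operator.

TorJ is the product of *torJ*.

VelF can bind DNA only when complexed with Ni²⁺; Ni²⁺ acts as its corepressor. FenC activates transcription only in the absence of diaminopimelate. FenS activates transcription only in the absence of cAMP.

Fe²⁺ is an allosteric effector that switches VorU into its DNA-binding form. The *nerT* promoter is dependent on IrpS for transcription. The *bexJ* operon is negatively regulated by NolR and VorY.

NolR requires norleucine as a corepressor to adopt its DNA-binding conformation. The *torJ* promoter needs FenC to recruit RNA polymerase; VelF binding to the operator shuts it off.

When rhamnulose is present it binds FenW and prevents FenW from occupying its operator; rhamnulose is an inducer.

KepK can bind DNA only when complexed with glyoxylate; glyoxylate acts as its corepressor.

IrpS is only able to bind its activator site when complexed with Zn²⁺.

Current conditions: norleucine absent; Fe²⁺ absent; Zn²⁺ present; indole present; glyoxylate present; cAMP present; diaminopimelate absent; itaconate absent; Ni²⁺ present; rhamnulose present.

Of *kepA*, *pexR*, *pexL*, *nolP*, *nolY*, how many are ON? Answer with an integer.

0

Diaminopimelate is absent, so FenC is active.
Ni²⁺ is present, so VelF is active.
With repressor VelF bound, *torJ* is not transcribed.
So TorJ is not produced.
Norleucine is absent, so NolR is inactive.
Itaconate is absent, so VorY is active.
With repressor VorY bound, *bexJ* is not transcribed.
So BexJ is not produced.
No activator is available at the *kepA* promoter, so *kepA* is not transcribed.
→ *kepA* is OFF.
cAMP is present, so FenS is inactive.
Required activator FenS is absent, so *pexR* is not transcribed.
→ *pexR* is OFF.
Rhamnulose is present, so FenW is inactive.
Fe²⁺ is absent, so VorU is inactive.
Required activator VorU is absent, so *pexL* is not transcribed.
→ *pexL* is OFF.
Glyoxylate is present, so KepK is active.
With repressor KepK bound, *nolP* is not transcribed.
→ *nolP* is OFF.
Zn²⁺ is present, so IrpS is active.
No repressor is bound and IrpS is active, so *nerT* is transcribed.
So NerT is produced and active.
Indole is present, so IrpP is active.
With repressor NerT bound, *nolY* is not transcribed.
→ *nolY* is OFF.
0 of the 5 genes are transcribed.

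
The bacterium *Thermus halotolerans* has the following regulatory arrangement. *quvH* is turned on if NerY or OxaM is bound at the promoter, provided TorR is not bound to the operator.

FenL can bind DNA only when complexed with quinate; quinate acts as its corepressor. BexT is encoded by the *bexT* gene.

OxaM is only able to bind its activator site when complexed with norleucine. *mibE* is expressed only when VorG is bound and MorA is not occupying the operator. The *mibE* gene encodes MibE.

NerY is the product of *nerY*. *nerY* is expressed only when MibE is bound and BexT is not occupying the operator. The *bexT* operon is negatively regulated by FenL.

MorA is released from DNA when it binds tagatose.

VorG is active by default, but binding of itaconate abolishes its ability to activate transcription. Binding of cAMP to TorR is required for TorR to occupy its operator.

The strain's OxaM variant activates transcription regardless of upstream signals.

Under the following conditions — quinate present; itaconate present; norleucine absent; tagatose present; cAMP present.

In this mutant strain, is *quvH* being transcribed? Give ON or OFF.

OFF

Quinate is present, so FenL is active.
With repressor FenL bound, *bexT* is not transcribed.
So BexT is not produced.
Tagatose is present, so MorA is inactive.
Itaconate is present, so VorG is inactive.
Required activator VorG is absent, so *mibE* is not transcribed.
So MibE is not produced.
Required activator MibE is absent, so *nerY* is not transcribed.
So NerY is not produced.
cAMP is present, so TorR is active.
OxaM is constitutively active in this strain.
With repressor TorR bound, *quvH* is not transcribed.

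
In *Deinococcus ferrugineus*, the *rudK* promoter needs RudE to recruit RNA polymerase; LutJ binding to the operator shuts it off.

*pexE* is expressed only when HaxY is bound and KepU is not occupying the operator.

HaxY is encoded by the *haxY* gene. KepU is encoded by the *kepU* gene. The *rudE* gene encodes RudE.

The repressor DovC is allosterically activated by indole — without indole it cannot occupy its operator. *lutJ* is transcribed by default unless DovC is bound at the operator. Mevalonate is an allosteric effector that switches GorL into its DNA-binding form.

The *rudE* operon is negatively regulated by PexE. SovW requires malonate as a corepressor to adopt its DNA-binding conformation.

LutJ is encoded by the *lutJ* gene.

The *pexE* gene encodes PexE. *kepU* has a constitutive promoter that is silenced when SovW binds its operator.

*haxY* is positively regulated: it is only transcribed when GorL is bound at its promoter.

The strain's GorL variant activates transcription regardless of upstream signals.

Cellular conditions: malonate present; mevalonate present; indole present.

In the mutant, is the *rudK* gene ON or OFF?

Malonate is present, so SovW is active.
With repressor SovW bound, *kepU* is not transcribed.
So KepU is not produced.
GorL is constitutively active in this strain.
No repressor is bound and GorL is active, so *haxY* is transcribed.
So HaxY is produced and active.
No repressor is bound and HaxY is active, so *pexE* is transcribed.
So PexE is produced and active.
With repressor PexE bound, *rudE* is not transcribed.
So RudE is not produced.
Indole is present, so DovC is active.
With repressor DovC bound, *lutJ* is not transcribed.
So LutJ is not produced.
Required activator RudE is absent, so *rudK* is not transcribed.

OFF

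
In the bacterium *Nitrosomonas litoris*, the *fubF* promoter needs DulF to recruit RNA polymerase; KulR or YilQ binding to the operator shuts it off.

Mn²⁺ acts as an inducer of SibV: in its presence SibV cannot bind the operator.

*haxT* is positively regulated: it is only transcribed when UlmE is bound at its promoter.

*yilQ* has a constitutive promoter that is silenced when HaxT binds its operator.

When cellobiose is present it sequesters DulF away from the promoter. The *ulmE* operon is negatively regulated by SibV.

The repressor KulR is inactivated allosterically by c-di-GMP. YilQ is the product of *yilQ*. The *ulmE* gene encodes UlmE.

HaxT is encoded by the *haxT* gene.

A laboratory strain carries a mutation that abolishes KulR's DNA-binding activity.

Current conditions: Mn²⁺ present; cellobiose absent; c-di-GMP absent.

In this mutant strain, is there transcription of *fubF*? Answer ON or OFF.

Cellobiose is absent, so DulF is active.
KulR is non-functional in this strain, so it has no effect.
Mn²⁺ is present, so SibV is inactive.
With no repressor bound, *ulmE* is transcribed.
So UlmE is produced and active.
No repressor is bound and UlmE is active, so *haxT* is transcribed.
So HaxT is produced and active.
With repressor HaxT bound, *yilQ* is not transcribed.
So YilQ is not produced.
No repressor is bound and DulF is active, so *fubF* is transcribed.

ON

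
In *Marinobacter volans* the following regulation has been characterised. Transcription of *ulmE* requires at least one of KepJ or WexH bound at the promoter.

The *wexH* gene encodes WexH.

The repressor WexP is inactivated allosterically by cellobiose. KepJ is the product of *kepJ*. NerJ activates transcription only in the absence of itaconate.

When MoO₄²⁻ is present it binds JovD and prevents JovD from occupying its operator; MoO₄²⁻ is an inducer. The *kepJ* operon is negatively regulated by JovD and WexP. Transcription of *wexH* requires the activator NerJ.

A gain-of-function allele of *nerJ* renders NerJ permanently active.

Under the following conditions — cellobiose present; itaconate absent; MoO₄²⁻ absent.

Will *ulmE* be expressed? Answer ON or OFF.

ON

MoO₄²⁻ is absent, so JovD is active.
Cellobiose is present, so WexP is inactive.
With repressor JovD bound, *kepJ* is not transcribed.
So KepJ is not produced.
NerJ is constitutively active in this strain.
No repressor is bound and NerJ is active, so *wexH* is transcribed.
So WexH is produced and active.
Activator WexH is present, so *ulmE* is transcribed.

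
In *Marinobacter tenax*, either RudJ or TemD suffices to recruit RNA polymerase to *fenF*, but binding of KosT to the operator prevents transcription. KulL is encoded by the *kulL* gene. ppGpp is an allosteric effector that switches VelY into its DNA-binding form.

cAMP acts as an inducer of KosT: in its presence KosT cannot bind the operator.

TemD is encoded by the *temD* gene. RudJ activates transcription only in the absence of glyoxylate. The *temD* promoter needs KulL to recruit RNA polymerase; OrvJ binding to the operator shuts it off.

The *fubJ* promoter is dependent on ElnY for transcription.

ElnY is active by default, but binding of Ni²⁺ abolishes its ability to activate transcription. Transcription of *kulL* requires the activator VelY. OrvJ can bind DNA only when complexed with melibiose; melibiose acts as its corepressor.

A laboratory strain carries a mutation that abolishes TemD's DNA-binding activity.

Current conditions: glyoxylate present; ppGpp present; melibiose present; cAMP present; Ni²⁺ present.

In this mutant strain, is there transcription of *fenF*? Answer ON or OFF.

Glyoxylate is present, so RudJ is inactive.
TemD is non-functional in this strain, so it has no effect.
cAMP is present, so KosT is inactive.
No activator is available at the *fenF* promoter, so *fenF* is not transcribed.

OFF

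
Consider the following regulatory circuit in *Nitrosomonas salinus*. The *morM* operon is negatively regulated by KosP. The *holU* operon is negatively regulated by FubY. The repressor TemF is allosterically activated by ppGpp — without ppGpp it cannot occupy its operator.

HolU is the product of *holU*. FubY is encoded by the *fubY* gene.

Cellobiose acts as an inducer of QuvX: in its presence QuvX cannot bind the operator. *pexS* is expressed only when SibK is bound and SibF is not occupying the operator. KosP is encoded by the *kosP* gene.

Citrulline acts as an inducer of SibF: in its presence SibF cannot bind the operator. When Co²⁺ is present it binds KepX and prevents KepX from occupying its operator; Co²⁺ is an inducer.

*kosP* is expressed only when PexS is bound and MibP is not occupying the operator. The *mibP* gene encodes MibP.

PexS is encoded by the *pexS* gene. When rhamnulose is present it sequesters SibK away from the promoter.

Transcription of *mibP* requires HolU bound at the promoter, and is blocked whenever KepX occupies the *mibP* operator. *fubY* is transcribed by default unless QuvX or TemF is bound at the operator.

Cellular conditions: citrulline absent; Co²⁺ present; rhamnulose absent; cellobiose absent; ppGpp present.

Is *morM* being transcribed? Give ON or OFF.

ON

Cellobiose is absent, so QuvX is active.
ppGpp is present, so TemF is active.
With repressor QuvX bound, *fubY* is not transcribed.
So FubY is not produced.
With no repressor bound, *holU* is transcribed.
So HolU is produced and active.
Co²⁺ is present, so KepX is inactive.
No repressor is bound and HolU is active, so *mibP* is transcribed.
So MibP is produced and active.
Rhamnulose is absent, so SibK is active.
Citrulline is absent, so SibF is active.
With repressor SibF bound, *pexS* is not transcribed.
So PexS is not produced.
With repressor MibP bound, *kosP* is not transcribed.
So KosP is not produced.
With no repressor bound, *morM* is transcribed.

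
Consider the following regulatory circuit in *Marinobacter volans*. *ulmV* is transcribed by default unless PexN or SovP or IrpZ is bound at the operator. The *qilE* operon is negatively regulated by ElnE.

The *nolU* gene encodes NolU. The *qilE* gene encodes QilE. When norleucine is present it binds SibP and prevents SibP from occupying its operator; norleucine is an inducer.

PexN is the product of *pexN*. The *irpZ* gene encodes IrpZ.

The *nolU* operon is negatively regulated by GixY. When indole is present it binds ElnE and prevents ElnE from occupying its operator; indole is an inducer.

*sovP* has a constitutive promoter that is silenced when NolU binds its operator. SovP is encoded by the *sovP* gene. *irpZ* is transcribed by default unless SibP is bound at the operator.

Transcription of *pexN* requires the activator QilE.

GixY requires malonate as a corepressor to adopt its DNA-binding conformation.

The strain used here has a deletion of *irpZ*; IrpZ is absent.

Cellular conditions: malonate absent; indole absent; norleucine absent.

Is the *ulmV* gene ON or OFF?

ON

Indole is absent, so ElnE is active.
With repressor ElnE bound, *qilE* is not transcribed.
So QilE is not produced.
Required activator QilE is absent, so *pexN* is not transcribed.
So PexN is not produced.
Malonate is absent, so GixY is inactive.
With no repressor bound, *nolU* is transcribed.
So NolU is produced and active.
With repressor NolU bound, *sovP* is not transcribed.
So SovP is not produced.
IrpZ is non-functional in this strain, so it has no effect.
With no repressor bound, *ulmV* is transcribed.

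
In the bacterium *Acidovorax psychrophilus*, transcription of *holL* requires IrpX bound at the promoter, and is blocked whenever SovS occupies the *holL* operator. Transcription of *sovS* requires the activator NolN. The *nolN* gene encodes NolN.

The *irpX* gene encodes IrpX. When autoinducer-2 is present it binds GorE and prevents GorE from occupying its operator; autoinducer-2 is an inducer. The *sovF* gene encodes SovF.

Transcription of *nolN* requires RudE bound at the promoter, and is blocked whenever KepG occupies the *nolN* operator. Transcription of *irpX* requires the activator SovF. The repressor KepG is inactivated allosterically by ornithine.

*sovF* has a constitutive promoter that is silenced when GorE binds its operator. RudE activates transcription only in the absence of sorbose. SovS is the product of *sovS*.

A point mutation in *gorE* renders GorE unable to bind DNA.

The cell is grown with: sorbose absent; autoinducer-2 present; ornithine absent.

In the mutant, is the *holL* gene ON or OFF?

ON

Sorbose is absent, so RudE is active.
Ornithine is absent, so KepG is active.
With repressor KepG bound, *nolN* is not transcribed.
So NolN is not produced.
Required activator NolN is absent, so *sovS* is not transcribed.
So SovS is not produced.
GorE is non-functional in this strain, so it has no effect.
With no repressor bound, *sovF* is transcribed.
So SovF is produced and active.
No repressor is bound and SovF is active, so *irpX* is transcribed.
So IrpX is produced and active.
No repressor is bound and IrpX is active, so *holL* is transcribed.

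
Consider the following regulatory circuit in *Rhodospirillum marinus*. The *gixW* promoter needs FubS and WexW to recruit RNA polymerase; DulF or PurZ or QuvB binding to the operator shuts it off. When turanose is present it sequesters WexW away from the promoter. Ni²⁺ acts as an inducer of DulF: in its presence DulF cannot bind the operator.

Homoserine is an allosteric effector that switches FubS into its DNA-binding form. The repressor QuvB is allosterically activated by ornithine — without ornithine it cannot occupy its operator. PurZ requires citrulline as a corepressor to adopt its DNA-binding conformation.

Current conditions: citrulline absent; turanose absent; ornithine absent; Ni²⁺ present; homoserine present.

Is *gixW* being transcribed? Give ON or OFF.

Ni²⁺ is present, so DulF is inactive.
Homoserine is present, so FubS is active.
Citrulline is absent, so PurZ is inactive.
Ornithine is absent, so QuvB is inactive.
Turanose is absent, so WexW is active.
No repressor is bound and FubS and WexW are active, so *gixW* is transcribed.

ON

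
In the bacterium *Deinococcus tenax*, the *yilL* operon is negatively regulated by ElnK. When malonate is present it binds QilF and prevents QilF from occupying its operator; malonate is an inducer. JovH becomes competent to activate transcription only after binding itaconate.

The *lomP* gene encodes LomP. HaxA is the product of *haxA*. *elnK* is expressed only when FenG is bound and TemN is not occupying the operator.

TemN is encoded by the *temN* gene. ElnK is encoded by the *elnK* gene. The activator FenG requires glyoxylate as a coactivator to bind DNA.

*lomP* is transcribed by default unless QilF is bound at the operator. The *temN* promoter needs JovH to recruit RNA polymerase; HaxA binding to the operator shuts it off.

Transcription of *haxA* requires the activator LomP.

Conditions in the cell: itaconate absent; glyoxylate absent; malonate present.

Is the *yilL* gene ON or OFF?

Malonate is present, so QilF is inactive.
With no repressor bound, *lomP* is transcribed.
So LomP is produced and active.
No repressor is bound and LomP is active, so *haxA* is transcribed.
So HaxA is produced and active.
Itaconate is absent, so JovH is inactive.
With repressor HaxA bound, *temN* is not transcribed.
So TemN is not produced.
Glyoxylate is absent, so FenG is inactive.
Required activator FenG is absent, so *elnK* is not transcribed.
So ElnK is not produced.
With no repressor bound, *yilL* is transcribed.

ON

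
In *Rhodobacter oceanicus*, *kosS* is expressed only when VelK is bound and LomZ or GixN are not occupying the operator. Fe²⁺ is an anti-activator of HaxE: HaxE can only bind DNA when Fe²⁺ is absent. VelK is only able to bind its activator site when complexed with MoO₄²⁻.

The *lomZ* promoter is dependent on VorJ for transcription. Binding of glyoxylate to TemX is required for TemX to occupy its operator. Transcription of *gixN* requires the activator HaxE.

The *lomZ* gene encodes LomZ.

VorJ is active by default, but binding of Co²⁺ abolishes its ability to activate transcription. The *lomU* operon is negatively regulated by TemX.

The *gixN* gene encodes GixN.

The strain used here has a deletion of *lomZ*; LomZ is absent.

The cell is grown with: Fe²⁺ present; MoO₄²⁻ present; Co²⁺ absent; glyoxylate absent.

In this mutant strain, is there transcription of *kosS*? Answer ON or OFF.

ON

LomZ is non-functional in this strain, so it has no effect.
MoO₄²⁻ is present, so VelK is active.
Fe²⁺ is present, so HaxE is inactive.
Required activator HaxE is absent, so *gixN* is not transcribed.
So GixN is not produced.
No repressor is bound and VelK is active, so *kosS* is transcribed.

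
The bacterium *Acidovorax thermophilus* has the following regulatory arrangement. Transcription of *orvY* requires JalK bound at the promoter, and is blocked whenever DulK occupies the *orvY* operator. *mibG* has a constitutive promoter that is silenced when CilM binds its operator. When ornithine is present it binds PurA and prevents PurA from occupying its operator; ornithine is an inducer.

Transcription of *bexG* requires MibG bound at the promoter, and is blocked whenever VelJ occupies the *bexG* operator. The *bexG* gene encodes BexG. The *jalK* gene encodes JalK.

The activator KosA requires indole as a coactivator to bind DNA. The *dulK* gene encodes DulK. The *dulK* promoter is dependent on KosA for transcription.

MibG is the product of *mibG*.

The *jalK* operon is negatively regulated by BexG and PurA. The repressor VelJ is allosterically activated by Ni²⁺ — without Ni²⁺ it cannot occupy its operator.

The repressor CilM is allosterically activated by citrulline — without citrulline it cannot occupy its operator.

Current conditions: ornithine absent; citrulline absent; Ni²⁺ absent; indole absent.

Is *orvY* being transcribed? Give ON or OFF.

OFF

Indole is absent, so KosA is inactive.
Required activator KosA is absent, so *dulK* is not transcribed.
So DulK is not produced.
Citrulline is absent, so CilM is inactive.
With no repressor bound, *mibG* is transcribed.
So MibG is produced and active.
Ni²⁺ is absent, so VelJ is inactive.
No repressor is bound and MibG is active, so *bexG* is transcribed.
So BexG is produced and active.
Ornithine is absent, so PurA is active.
With repressor BexG bound, *jalK* is not transcribed.
So JalK is not produced.
Required activator JalK is absent, so *orvY* is not transcribed.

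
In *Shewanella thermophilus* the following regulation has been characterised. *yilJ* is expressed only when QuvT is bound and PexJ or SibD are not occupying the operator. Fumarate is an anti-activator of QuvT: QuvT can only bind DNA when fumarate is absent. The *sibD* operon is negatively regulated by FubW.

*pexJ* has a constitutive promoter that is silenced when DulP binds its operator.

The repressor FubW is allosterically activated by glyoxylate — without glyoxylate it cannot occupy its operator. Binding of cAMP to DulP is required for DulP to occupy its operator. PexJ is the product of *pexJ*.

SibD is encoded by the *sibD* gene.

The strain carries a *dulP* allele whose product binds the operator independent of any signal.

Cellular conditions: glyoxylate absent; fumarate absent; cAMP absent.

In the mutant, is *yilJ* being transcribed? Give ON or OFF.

OFF

DulP is constitutively active in this strain.
With repressor DulP bound, *pexJ* is not transcribed.
So PexJ is not produced.
Glyoxylate is absent, so FubW is inactive.
With no repressor bound, *sibD* is transcribed.
So SibD is produced and active.
Fumarate is absent, so QuvT is active.
With repressor SibD bound, *yilJ* is not transcribed.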